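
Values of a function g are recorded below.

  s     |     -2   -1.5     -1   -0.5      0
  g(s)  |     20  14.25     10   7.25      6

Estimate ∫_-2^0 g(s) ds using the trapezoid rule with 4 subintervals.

22.25

Δs = 0.5.
T_4 = (0.5/2)·[20 + 2·14.25 + 2·10 + 2·7.25 + 6] = 22.25.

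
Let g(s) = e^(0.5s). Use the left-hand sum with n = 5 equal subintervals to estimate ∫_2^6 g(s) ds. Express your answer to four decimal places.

28.2495

Δs = (6 − 2)/5 = 0.8.
Left endpoints: 2, 2.8, 3.6, 4.4, 5.2.
g(2) ≈ 2.7183, g(2.8) ≈ 4.0552, g(3.6) ≈ 6.0496, g(4.4) ≈ 9.0250, g(5.2) ≈ 13.4637.
Sum = Δs · [g(2) + g(2.8) + g(3.6) + g(4.4) + g(5.2)].
Sum ≈ 28.2495.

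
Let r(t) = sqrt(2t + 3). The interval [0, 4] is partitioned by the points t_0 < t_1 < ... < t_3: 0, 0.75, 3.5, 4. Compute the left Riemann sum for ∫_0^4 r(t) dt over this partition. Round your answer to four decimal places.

Subinterval widths: 0.75, 2.75, 0.5.
Left endpoints: 0, 0.75, 3.5.
r(0) ≈ 1.7321, r(0.75) ≈ 2.1213, r(3.5) ≈ 3.1623.
Sum = Σ Δt_i · r(t_i).
Sum ≈ 8.7138.

8.7138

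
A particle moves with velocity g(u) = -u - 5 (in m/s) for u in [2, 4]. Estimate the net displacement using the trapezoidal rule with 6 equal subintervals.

Δu = (4 − 2)/6 = 1/3.
g(2) = -7, g(7/3) = -22/3, g(8/3) = -23/3, g(3) = -8, g(10/3) = -25/3, g(11/3) = -26/3, g(4) = -9.
T_6 = (Δu/2)·[g(u_0) + 2g(u_1) + ... + 2g(u_{5}) + g(u_6)].
Sum = -16.

-16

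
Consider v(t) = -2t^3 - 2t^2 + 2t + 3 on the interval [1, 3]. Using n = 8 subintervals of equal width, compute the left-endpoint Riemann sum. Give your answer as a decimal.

-35.625

Δt = (3 − 1)/8 = 0.25.
Left endpoints: 1, 1.25, 1.5, 1.75, 2, 2.25, 2.5, 2.75.
v(1) = 1, v(1.25) = -1.53125, v(1.5) = -5.25, v(1.75) = -10.34375, v(2) = -17, v(2.25) = -25.40625, v(2.5) = -35.75, v(2.75) = -48.21875.
Sum = Δt · [v(1) + v(1.25) + v(1.5) + ...].
Sum = -35.625.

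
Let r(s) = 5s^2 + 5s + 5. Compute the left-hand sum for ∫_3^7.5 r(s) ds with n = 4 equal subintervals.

Δs = (7.5 − 3)/4 = 1.125.
Left endpoints: 3, 4.125, 5.25, 6.375.
r(3) = 65, r(4.125) = 110.703125, r(5.25) = 169.0625, r(6.375) = 240.078125.
Sum = Δs · [r(3) + r(4.125) + r(5.25) + r(6.375)].
Sum = 657.94921875.

657.94921875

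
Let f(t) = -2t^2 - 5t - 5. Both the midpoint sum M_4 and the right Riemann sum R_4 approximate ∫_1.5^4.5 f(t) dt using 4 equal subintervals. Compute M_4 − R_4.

19.96875

M_4 = -118.21875.
R_4 = -138.1875.
M_4 − R_4 = 19.96875.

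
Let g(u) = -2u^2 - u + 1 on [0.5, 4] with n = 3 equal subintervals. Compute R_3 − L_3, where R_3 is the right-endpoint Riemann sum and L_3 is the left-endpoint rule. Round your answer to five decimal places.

-40.83333

R_3 ≈ -68.9629630.
L_3 ≈ -28.1296296.
R_3 − L_3 ≈ -40.83333.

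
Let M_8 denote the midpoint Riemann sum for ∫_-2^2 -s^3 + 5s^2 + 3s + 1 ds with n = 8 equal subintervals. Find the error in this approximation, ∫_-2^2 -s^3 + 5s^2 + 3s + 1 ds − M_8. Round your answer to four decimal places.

Exact integral: ∫_-2^2 f(s) ds ≈ 30.666667.
M_8 = 30.25.
Error ≈ 30.666667 − 30.25 ≈ 0.4167.

0.4167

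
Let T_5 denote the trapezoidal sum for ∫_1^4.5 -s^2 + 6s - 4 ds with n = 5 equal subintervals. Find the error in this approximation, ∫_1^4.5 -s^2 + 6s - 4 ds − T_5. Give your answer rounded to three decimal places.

Exact integral: ∫_1^4.5 f(s) ds ≈ 13.70833.
T_5 = 13.4225.
Error ≈ 13.70833 − 13.4225 ≈ 0.286.

0.286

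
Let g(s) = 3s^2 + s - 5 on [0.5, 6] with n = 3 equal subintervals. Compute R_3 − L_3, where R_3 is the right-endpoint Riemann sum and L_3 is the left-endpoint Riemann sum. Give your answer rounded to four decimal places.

R_3 ≈ 318.847222.
L_3 ≈ 112.138889.
R_3 − L_3 ≈ 206.7083.

206.7083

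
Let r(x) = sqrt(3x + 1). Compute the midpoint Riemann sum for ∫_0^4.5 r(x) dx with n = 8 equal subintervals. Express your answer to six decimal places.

Δx = (4.5 − 0)/8 = 0.5625.
Midpoints: 0.28125, 0.84375, 1.40625, 1.96875, 2.53125, 3.09375, 3.65625, 4.21875.
r(0.28125) ≈ 1.357848, r(0.84375) ≈ 1.879162, r(1.40625) ≈ 2.284458, r(1.96875) ≈ 2.627975, r(2.53125) ≈ 2.931510, r(3.09375) ≈ 3.206439, r(3.65625) ≈ 3.459588, r(4.21875) ≈ 3.695436.
Sum = Δx · [r(0.28125) + r(0.84375) + r(1.40625) + ...].
Sum ≈ 12.061359.

12.061359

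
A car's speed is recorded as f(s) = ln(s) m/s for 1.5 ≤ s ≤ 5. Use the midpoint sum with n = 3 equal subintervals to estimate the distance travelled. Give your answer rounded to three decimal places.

Δs = (5 − 1.5)/3 = 7/6.
Midpoints: 25/12, 3.25, 53/12.
f(25/12) ≈ 0.734, f(3.25) ≈ 1.179, f(53/12) ≈ 1.485.
Sum = Δs · [f(25/12) + f(3.25) + f(53/12)].
Sum ≈ 3.964.

3.964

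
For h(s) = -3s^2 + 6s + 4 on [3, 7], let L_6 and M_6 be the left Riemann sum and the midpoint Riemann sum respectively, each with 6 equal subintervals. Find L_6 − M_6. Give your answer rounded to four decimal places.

30.6667

L_6 ≈ -148.888889.
M_6 ≈ -179.555556.
L_6 − M_6 ≈ 30.6667.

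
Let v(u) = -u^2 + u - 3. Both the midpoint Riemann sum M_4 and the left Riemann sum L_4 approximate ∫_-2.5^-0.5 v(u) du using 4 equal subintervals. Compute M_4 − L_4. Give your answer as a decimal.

M_4 = -14.125.
L_4 = -16.25.
M_4 − L_4 = 2.125.

2.125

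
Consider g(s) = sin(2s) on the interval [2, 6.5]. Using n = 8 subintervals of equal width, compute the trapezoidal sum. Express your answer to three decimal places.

-0.696

Δs = (6.5 − 2)/8 = 0.5625.
g(2) ≈ -0.757, g(2.5625) ≈ -0.916, g(3.125) ≈ -0.033, g(3.6875) ≈ 0.887, g(4.25) ≈ 0.798, g(4.8125) ≈ -0.199, g(5.375) ≈ -0.970, g(5.9375) ≈ -0.638, g(6.5) ≈ 0.420.
T_8 = (Δs/2)·[g(s_0) + 2g(s_1) + ... + 2g(s_{7}) + g(s_8)].
Sum ≈ -0.696.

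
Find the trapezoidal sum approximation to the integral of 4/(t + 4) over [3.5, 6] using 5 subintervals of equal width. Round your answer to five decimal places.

Δt = (6 − 3.5)/5 = 0.5.
f(3.5) = 8/15, f(4) = 0.5, f(4.5) = 8/17, f(5) = 4/9, f(5.5) = 8/19, f(6) = 0.4.
T_5 = (Δt/2)·[f(t_0) + 2f(t_1) + ... + 2f(t_{4}) + f(t_5)].
Sum ≈ 1.15138.

1.15138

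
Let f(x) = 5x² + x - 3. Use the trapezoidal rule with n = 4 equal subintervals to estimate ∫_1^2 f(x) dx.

Δx = (2 − 1)/4 = 0.25.
f(1) = 3, f(1.25) = 6.0625, f(1.5) = 9.75, f(1.75) = 14.0625, f(2) = 19.
T_4 = (Δx/2)·[f(x_0) + 2f(x_1) + 2f(x_2) + 2f(x_3) + f(x_4)].
Sum = 10.21875.

10.21875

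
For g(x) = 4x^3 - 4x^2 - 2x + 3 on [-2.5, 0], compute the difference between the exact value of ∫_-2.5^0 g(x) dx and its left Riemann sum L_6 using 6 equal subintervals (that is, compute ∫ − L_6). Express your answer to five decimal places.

18.56192

Exact integral: ∫_-2.5^0 g(x) dx ≈ -46.1458333.
L_6 ≈ -64.7077546.
Error ≈ -46.1458333 − (-64.7077546) ≈ 18.56192.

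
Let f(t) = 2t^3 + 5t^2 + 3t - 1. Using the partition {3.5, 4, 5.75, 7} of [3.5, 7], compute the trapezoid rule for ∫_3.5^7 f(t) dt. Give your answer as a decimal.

Subinterval widths: 0.5, 1.75, 1.25.
f(3.5) = 156.5, f(4) = 219, f(5.75) = 561.78125, f(7) = 951.
On each subinterval the trapezoid contributes (Δt_i/2)·[f(t_{i-1}) + f(t_i)].
Sum = 1722.546875.

1722.546875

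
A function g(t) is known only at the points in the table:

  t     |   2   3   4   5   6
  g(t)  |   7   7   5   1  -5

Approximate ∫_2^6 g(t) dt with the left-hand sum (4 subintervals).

Δt = 1.
Sum = 1·[7 + 7 + 5 + 1] = 20.

20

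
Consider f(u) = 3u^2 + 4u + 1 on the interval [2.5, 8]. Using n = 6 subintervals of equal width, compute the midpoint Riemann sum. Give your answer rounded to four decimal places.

Δu = (8 − 2.5)/6 = 11/12.
Midpoints: 71/24, 3.875, 115/24, 137/24, 6.625, 181/24.
f(71/24) = 7505/192, f(3.875) = 61.546875, f(115/24) = 89.046875, f(137/24) = 23345/192, f(6.625) = 159.171875, f(181/24) = 201.796875.
Sum = Δu · [f(71/24) + f(3.875) + f(115/24) + ...].
Sum ≈ 616.2196.

616.2196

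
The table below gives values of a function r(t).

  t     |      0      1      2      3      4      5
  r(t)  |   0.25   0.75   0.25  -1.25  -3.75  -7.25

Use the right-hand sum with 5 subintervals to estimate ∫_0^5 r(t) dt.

-11.25

Δt = 1.
Sum = 1·[0.75 + 0.25 + (-1.25) + (-3.75) + (-7.25)] = -11.25.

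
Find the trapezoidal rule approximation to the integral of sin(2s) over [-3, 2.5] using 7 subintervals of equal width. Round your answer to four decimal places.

0.2656

Δs = (2.5 − (-3))/7 = 11/14.
f(-3) ≈ 0.2794, f(-31/14) ≈ 0.9600, f(-10/7) ≈ -0.2806, f(-9/14) ≈ -0.9596, f(1/7) ≈ 0.2818, f(13/14) ≈ 0.9593, f(12/7) ≈ -0.2831, f(2.5) ≈ -0.9589.
T_7 = (Δs/2)·[f(s_0) + 2f(s_1) + ... + 2f(s_{6}) + f(s_7)].
Sum ≈ 0.2656.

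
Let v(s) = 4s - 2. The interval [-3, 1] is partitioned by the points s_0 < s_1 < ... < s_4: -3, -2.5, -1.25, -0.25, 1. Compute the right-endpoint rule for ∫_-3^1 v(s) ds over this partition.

-15.25

Subinterval widths: 0.5, 1.25, 1, 1.25.
Right endpoints: -2.5, -1.25, -0.25, 1.
v(-2.5) = -12, v(-1.25) = -7, v(-0.25) = -3, v(1) = 2.
Sum = Σ Δs_i · v(s_i).
Sum = -15.25.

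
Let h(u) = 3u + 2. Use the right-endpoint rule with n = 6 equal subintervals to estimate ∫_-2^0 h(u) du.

-1

Δu = (0 − (-2))/6 = 1/3.
Right endpoints: -5/3, -4/3, -1, -2/3, -1/3, 0.
h(-5/3) = -3, h(-4/3) = -2, h(-1) = -1, h(-2/3) = 0, h(-1/3) = 1, h(0) = 2.
Sum = Δu · [h(-5/3) + h(-4/3) + h(-1) + ...].
Sum = -1.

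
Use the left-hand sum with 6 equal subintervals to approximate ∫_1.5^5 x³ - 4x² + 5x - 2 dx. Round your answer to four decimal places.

29.7976

Δx = (5 − 1.5)/6 = 7/12.
Left endpoints: 1.5, 25/12, 8/3, 3.25, 23/6, 53/12.
f(1.5) = -0.125, f(25/12) = 169/1728, f(8/3) = 50/27, f(3.25) = 6.328125, f(23/6) = 3179/216, f(53/12) = 48749/1728.
Sum = Δx · [f(1.5) + f(25/12) + f(8/3) + ...].
Sum ≈ 29.7976.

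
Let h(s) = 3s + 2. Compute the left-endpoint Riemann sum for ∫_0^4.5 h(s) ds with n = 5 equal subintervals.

Δs = (4.5 − 0)/5 = 0.9.
Left endpoints: 0, 0.9, 1.8, 2.7, 3.6.
h(0) = 2, h(0.9) = 4.7, h(1.8) = 7.4, h(2.7) = 10.1, h(3.6) = 12.8.
Sum = Δs · [h(0) + h(0.9) + h(1.8) + h(2.7) + h(3.6)].
Sum = 33.3.

33.3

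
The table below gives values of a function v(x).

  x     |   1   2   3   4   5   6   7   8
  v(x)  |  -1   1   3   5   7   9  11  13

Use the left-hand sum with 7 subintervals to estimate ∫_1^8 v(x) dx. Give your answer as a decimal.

Δx = 1.
Sum = 1·[(-1) + 1 + 3 + 5 + 7 + 9 + 11] = 35.

35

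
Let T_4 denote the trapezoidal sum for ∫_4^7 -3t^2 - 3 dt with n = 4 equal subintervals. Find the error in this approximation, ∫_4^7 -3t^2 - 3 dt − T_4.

Exact integral: ∫_4^7 f(t) dt = -288.
T_4 = -288.84375.
Error = -288 − (-288.84375) = 0.84375.

0.84375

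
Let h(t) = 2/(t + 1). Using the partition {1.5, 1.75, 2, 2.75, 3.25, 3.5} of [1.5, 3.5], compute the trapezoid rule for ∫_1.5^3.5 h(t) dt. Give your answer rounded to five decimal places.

1.18051

Subinterval widths: 0.25, 0.25, 0.75, 0.5, 0.25.
h(1.5) = 0.8, h(1.75) = 8/11, h(2) = 2/3, h(2.75) = 8/15, h(3.25) = 8/17, h(3.5) = 4/9.
On each subinterval the trapezoid contributes (Δt_i/2)·[h(t_{i-1}) + h(t_i)].
Sum ≈ 1.18051.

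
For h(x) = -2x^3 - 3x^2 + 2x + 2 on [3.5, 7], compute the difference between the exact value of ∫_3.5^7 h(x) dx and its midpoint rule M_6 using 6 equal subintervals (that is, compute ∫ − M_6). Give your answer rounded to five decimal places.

Exact integral: ∫_3.5^7 h(x) dx = -1381.84375.
M_6 ≈ -1378.4197049.
Error ≈ -1381.84375 − (-1378.4197049) ≈ -3.42405.

-3.42405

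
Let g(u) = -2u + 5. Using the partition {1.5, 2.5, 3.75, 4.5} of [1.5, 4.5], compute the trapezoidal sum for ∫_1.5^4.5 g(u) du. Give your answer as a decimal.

-3

Subinterval widths: 1, 1.25, 0.75.
g(1.5) = 2, g(2.5) = 0, g(3.75) = -2.5, g(4.5) = -4.
On each subinterval the trapezoid contributes (Δu_i/2)·[g(u_{i-1}) + g(u_i)].
Sum = -3.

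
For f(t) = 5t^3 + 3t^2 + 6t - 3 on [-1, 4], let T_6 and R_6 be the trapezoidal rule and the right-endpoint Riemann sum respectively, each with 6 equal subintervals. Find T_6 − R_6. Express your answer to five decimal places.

-166.66667

T_6 ≈ 428.5069444.
R_6 ≈ 595.1736111.
T_6 − R_6 ≈ -166.66667.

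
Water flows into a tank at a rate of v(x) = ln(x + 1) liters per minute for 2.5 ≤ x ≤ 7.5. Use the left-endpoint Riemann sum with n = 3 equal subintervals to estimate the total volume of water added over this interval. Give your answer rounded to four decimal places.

Δx = (7.5 − 2.5)/3 = 5/3.
Left endpoints: 2.5, 25/6, 35/6.
v(2.5) ≈ 1.2528, v(25/6) ≈ 1.6422, v(35/6) ≈ 1.9218.
Sum = Δx · [v(2.5) + v(25/6) + v(35/6)].
Sum ≈ 8.0280.

8.0280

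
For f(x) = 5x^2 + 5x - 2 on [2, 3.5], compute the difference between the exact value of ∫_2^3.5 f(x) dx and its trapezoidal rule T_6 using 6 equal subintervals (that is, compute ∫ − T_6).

-0.078125

Exact integral: ∫_2^3.5 f(x) dx = 75.75.
T_6 = 75.828125.
Error = 75.75 − 75.828125 = -0.078125.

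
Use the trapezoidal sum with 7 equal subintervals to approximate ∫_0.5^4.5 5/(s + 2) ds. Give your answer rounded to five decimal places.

Δs = (4.5 − 0.5)/7 = 4/7.
f(0.5) = 2, f(15/14) = 70/43, f(23/14) = 70/51, f(31/14) = 70/59, f(39/14) = 70/67, f(47/14) = 14/15, f(55/14) = 70/83, f(4.5) = 10/13.
T_7 = (Δs/2)·[f(s_0) + 2f(s_1) + ... + 2f(s_{6}) + f(s_7)].
Sum ≈ 4.79600.

4.79600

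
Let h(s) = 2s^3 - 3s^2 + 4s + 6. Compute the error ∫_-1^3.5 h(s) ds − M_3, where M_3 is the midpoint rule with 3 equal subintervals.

3.796875

Exact integral: ∫_-1^3.5 h(s) ds = 80.15625.
M_3 = 76.359375.
Error = 80.15625 − 76.359375 = 3.796875.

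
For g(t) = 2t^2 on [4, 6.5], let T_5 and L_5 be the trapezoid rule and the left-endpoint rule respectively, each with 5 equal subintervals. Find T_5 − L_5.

13.125

T_5 = 140.625.
L_5 = 127.5.
T_5 − L_5 = 13.125.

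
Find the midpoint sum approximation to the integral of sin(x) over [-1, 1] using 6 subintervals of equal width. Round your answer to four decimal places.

Δx = (1 − (-1))/6 = 1/3.
Midpoints: -5/6, -0.5, -1/6, 1/6, 0.5, 5/6.
f(-5/6) ≈ -0.7402, f(-0.5) ≈ -0.4794, f(-1/6) ≈ -0.1659, f(1/6) ≈ 0.1659, f(0.5) ≈ 0.4794, f(5/6) ≈ 0.7402.
Sum = Δx · [f(-5/6) + f(-0.5) + f(-1/6) + ...].
Sum ≈ 0.0000.

0.0000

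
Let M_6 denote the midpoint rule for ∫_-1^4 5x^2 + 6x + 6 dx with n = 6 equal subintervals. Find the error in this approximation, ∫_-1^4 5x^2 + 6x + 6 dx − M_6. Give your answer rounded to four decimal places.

Exact integral: ∫_-1^4 f(x) dx ≈ 183.333333.
M_6 ≈ 181.886574.
Error ≈ 183.333333 − 181.886574 ≈ 1.4468.

1.4468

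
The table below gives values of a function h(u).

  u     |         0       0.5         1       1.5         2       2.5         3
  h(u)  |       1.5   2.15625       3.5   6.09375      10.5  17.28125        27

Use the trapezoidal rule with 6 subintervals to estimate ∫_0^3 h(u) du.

26.890625

Δu = 0.5.
T_6 = (0.5/2)·[1.5 + 2·2.15625 + 2·3.5 + 2·6.09375 + 2·10.5 + 2·17.28125 + 27] = 26.890625.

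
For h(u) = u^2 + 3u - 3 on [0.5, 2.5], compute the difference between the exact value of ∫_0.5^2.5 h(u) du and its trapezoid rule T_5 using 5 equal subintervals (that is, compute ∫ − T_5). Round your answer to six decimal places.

Exact integral: ∫_0.5^2.5 h(u) du ≈ 8.16666667.
T_5 = 8.22.
Error ≈ 8.16666667 − 8.22 ≈ -0.053333.

-0.053333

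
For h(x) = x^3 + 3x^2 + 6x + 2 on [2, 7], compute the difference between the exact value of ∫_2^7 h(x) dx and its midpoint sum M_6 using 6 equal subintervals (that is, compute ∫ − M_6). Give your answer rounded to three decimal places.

Exact integral: ∫_2^7 h(x) dx = 1076.25.
M_6 ≈ 1071.47569.
Error ≈ 1076.25 − 1071.47569 ≈ 4.774.

4.774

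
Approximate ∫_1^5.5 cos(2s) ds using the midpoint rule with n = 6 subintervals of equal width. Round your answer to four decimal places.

Δs = (5.5 − 1)/6 = 0.75.
Midpoints: 1.375, 2.125, 2.875, 3.625, 4.375, 5.125.
f(1.375) ≈ -0.9243, f(2.125) ≈ -0.4461, f(2.875) ≈ 0.8612, f(3.625) ≈ 0.5679, f(4.375) ≈ -0.7808, f(5.125) ≈ -0.6784.
Sum = Δs · [f(1.375) + f(2.125) + f(2.875) + ...].
Sum ≈ -1.0504.

-1.0504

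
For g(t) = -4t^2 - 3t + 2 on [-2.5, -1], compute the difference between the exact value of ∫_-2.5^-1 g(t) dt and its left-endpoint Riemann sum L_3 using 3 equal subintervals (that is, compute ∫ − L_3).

Exact integral: ∫_-2.5^-1 g(t) dt = -8.625.
L_3 = -13.
Error = -8.625 − (-13) = 4.375.

4.375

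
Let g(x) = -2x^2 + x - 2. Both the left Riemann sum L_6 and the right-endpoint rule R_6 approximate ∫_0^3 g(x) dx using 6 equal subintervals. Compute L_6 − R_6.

L_6 = -16.
R_6 = -23.5.
L_6 − R_6 = 7.5.

7.5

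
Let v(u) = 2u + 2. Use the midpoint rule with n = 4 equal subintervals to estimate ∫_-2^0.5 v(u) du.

1.25

Δu = (0.5 − (-2))/4 = 0.625.
Midpoints: -1.6875, -1.0625, -0.4375, 0.1875.
v(-1.6875) = -1.375, v(-1.0625) = -0.125, v(-0.4375) = 1.125, v(0.1875) = 2.375.
Sum = Δu · [v(-1.6875) + v(-1.0625) + v(-0.4375) + v(0.1875)].
Sum = 1.25.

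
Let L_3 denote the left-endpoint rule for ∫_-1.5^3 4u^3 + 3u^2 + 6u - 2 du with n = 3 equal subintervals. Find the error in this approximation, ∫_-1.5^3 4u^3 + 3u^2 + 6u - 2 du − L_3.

106.3125

Exact integral: ∫_-1.5^3 f(u) du = 117.5625.
L_3 = 11.25.
Error = 117.5625 − 11.25 = 106.3125.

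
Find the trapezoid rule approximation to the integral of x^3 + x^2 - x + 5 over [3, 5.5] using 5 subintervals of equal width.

258.28125

Δx = (5.5 − 3)/5 = 0.5.
f(3) = 38, f(3.5) = 56.625, f(4) = 81, f(4.5) = 111.875, f(5) = 150, f(5.5) = 196.125.
T_5 = (Δx/2)·[f(x_0) + 2f(x_1) + ... + 2f(x_{4}) + f(x_5)].
Sum = 258.28125.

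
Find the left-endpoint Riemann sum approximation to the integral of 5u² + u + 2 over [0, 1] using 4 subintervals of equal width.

Δu = (1 − 0)/4 = 0.25.
Left endpoints: 0, 0.25, 0.5, 0.75.
f(0) = 2, f(0.25) = 2.5625, f(0.5) = 3.75, f(0.75) = 5.5625.
Sum = Δu · [f(0) + f(0.25) + f(0.5) + f(0.75)].
Sum = 3.46875.

3.46875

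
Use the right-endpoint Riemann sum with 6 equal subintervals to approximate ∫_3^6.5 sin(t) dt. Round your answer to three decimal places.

Δt = (6.5 − 3)/6 = 7/12.
Right endpoints: 43/12, 25/6, 4.75, 16/3, 71/12, 6.5.
f(43/12) ≈ -0.428, f(25/6) ≈ -0.855, f(4.75) ≈ -0.999, f(16/3) ≈ -0.813, f(71/12) ≈ -0.358, f(6.5) ≈ 0.215.
Sum = Δt · [f(43/12) + f(25/6) + f(4.75) + ...].
Sum ≈ -1.889.

-1.889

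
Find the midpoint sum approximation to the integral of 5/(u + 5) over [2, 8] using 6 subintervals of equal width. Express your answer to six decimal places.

Δu = (8 − 2)/6 = 1.
Midpoints: 2.5, 3.5, 4.5, 5.5, 6.5, 7.5.
f(2.5) = 2/3, f(3.5) = 10/17, f(4.5) = 10/19, f(5.5) = 10/21, f(6.5) = 10/23, f(7.5) = 0.4.
Sum = Δu · [f(2.5) + f(3.5) + f(4.5) + ...].
Sum ≈ 3.092191.

3.092191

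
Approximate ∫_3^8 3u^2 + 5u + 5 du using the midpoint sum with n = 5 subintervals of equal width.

Δu = (8 − 3)/5 = 1.
Midpoints: 3.5, 4.5, 5.5, 6.5, 7.5.
f(3.5) = 59.25, f(4.5) = 88.25, f(5.5) = 123.25, f(6.5) = 164.25, f(7.5) = 211.25.
Sum = Δu · [f(3.5) + f(4.5) + f(5.5) + f(6.5) + f(7.5)].
Sum = 646.25.

646.25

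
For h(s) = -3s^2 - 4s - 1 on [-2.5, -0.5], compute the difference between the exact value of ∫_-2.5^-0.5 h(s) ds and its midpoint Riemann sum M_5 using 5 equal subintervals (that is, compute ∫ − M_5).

-0.08

Exact integral: ∫_-2.5^-0.5 h(s) ds = -5.5.
M_5 = -5.42.
Error = -5.5 − (-5.42) = -0.08.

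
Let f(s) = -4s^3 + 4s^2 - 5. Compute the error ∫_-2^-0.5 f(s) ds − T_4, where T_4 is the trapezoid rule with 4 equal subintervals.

Exact integral: ∫_-2^-0.5 f(s) ds = 18.9375.
T_4 = 19.60546875.
Error = 18.9375 − 19.60546875 = -0.66796875.

-0.66796875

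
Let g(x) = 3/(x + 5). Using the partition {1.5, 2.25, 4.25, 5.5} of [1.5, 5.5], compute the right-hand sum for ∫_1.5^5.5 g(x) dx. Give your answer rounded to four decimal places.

1.3161

Subinterval widths: 0.75, 2, 1.25.
Right endpoints: 2.25, 4.25, 5.5.
g(2.25) = 12/29, g(4.25) = 12/37, g(5.5) = 2/7.
Sum = Σ Δx_i · g(x_i).
Sum ≈ 1.3161.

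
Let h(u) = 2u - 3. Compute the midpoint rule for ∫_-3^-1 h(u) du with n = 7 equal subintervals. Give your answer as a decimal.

Δu = (-1 − (-3))/7 = 2/7.
Midpoints: -20/7, -18/7, -16/7, -2, -12/7, -10/7, -8/7.
h(-20/7) = -61/7, h(-18/7) = -57/7, h(-16/7) = -53/7, h(-2) = -7, h(-12/7) = -45/7, h(-10/7) = -41/7, h(-8/7) = -37/7.
Sum = Δu · [h(-20/7) + h(-18/7) + h(-16/7) + ...].
Sum = -14.

-14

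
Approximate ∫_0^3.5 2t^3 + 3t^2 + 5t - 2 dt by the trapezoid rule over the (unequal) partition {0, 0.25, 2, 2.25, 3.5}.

156.8828125

Subinterval widths: 0.25, 1.75, 0.25, 1.25.
f(0) = -2, f(0.25) = -0.53125, f(2) = 36, f(2.25) = 47.21875, f(3.5) = 138.
On each subinterval the trapezoid contributes (Δt_i/2)·[f(t_{i-1}) + f(t_i)].
Sum = 156.8828125.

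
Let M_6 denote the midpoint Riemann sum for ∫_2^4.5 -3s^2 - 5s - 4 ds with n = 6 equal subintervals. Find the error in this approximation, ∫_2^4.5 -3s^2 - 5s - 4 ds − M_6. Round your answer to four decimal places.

Exact integral: ∫_2^4.5 f(s) ds = -133.75.
M_6 ≈ -133.641493.
Error ≈ -133.75 − (-133.641493) ≈ -0.1085.

-0.1085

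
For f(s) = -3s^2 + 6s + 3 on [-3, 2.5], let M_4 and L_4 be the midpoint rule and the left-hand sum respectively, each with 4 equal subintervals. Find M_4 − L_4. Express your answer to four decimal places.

M_4 ≈ -31.775391.
L_4 = -67.93359375.
M_4 − L_4 ≈ 36.1582.

36.1582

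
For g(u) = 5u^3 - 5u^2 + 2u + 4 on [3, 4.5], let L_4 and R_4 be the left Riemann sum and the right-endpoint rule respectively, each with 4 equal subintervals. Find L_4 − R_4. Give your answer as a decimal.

-100.265625

L_4 ≈ 273.37207.
R_4 ≈ 373.63770.
L_4 − R_4 = -100.265625.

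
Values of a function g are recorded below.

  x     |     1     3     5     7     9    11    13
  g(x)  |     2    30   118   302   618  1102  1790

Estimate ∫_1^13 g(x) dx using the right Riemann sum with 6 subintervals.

Δx = 2.
Sum = 2·[30 + 118 + 302 + 618 + 1102 + 1790] = 7920.

7920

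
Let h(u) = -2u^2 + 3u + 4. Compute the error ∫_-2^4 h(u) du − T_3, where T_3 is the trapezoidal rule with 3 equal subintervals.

Exact integral: ∫_-2^4 h(u) du = -6.
T_3 = -14.
Error = -6 − (-14) = 8.

8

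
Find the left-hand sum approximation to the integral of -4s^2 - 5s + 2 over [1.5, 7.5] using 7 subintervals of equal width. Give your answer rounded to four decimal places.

Δs = (7.5 − 1.5)/7 = 6/7.
Left endpoints: 1.5, 33/14, 45/14, 57/14, 69/14, 81/14, 93/14.
f(1.5) = -14.5, f(33/14) = -3137/98, f(45/14) = -5429/98, f(57/14) = -8297/98, f(69/14) = -11741/98, f(81/14) = -15761/98, f(93/14) = -20357/98.
Sum = Δs · [f(1.5) + f(33/14) + f(45/14) + ...].
Sum ≈ -578.5102.

-578.5102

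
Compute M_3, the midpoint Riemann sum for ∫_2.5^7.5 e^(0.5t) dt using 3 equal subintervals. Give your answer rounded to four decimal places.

Δt = (7.5 − 2.5)/3 = 5/3.
Midpoints: 10/3, 5, 20/3.
f(10/3) ≈ 5.2945, f(5) ≈ 12.1825, f(20/3) ≈ 28.0316.
Sum = Δt · [f(10/3) + f(5) + f(20/3)].
Sum ≈ 75.8477.

75.8477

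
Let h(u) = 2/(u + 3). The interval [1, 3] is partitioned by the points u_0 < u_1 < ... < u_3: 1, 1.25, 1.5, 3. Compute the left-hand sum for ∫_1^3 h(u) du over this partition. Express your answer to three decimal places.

0.909

Subinterval widths: 0.25, 0.25, 1.5.
Left endpoints: 1, 1.25, 1.5.
h(1) = 0.5, h(1.25) = 8/17, h(1.5) = 4/9.
Sum = Σ Δu_i · h(u_i).
Sum ≈ 0.909.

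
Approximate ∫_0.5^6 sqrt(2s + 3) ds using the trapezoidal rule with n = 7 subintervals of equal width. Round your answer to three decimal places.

Δs = (6 − 0.5)/7 = 11/14.
f(0.5) ≈ 2.000, f(9/7) ≈ 2.360, f(29/14) ≈ 2.673, f(20/7) ≈ 2.952, f(51/14) ≈ 3.207, f(31/7) ≈ 3.443, f(73/14) ≈ 3.665, f(6) ≈ 3.873.
T_7 = (Δs/2)·[f(s_0) + 2f(s_1) + ... + 2f(s_{6}) + f(s_7)].
Sum ≈ 16.686.

16.686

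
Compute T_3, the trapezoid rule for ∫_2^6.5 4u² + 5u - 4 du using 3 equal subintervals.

439.875

Δu = (6.5 − 2)/3 = 1.5.
f(2) = 22, f(3.5) = 62.5, f(5) = 121, f(6.5) = 197.5.
T_3 = (Δu/2)·[f(u_0) + 2f(u_1) + 2f(u_2) + f(u_3)].
Sum = 439.875.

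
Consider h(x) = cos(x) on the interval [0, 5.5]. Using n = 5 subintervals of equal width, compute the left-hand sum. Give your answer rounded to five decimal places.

-0.47269

Δx = (5.5 − 0)/5 = 1.1.
Left endpoints: 0, 1.1, 2.2, 3.3, 4.4.
h(0) ≈ 1.00000, h(1.1) ≈ 0.45360, h(2.2) ≈ -0.58850, h(3.3) ≈ -0.98748, h(4.4) ≈ -0.30733.
Sum = Δx · [h(0) + h(1.1) + h(2.2) + h(3.3) + h(4.4)].
Sum ≈ -0.47269.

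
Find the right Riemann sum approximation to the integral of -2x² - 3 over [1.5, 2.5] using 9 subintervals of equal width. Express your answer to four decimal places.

Δx = (2.5 − 1.5)/9 = 1/9.
Right endpoints: 29/18, 31/18, 11/6, 35/18, 37/18, 13/6, 41/18, 43/18, 2.5.
f(29/18) = -1327/162, f(31/18) = -1447/162, f(11/6) = -175/18, f(35/18) = -1711/162, f(37/18) = -1855/162, f(13/6) = -223/18, f(41/18) = -2167/162, f(43/18) = -2335/162, f(2.5) = -15.5.
Sum = Δx · [f(29/18) + f(31/18) + f(11/6) + ...].
Sum ≈ -11.6152.

-11.6152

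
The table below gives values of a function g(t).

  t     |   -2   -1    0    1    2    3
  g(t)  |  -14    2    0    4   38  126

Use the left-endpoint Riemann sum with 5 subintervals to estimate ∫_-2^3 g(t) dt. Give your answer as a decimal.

Δt = 1.
Sum = 1·[(-14) + 2 + 0 + 4 + 38] = 30.

30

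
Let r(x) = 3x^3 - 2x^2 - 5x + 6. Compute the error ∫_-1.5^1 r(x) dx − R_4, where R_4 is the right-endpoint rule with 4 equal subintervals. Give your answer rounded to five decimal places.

-0.28483

Exact integral: ∫_-1.5^1 r(x) dx ≈ 12.1614583.
R_4 ≈ 12.4462891.
Error ≈ 12.1614583 − 12.4462891 ≈ -0.28483.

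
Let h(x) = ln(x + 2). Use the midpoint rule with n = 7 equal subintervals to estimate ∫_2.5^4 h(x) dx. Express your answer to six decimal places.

Δx = (4 − 2.5)/7 = 3/14.
Midpoints: 73/28, 79/28, 85/28, 3.25, 97/28, 103/28, 109/28.
h(73/28) ≈ 1.527608, h(79/28) ≈ 1.573070, h(85/28) ≈ 1.616555, h(3.25) ≈ 1.658228, h(97/28) ≈ 1.698233, h(103/28) ≈ 1.736700, h(109/28) ≈ 1.773741.
Sum = Δx · [h(73/28) + h(79/28) + h(85/28) + ...].
Sum ≈ 2.482315.

2.482315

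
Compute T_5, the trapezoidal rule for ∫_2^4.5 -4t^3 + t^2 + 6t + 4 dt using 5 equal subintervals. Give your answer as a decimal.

-311.5625

Δt = (4.5 − 2)/5 = 0.5.
f(2) = -12, f(2.5) = -37.25, f(3) = -77, f(3.5) = -134.25, f(4) = -212, f(4.5) = -313.25.
T_5 = (Δt/2)·[f(t_0) + 2f(t_1) + ... + 2f(t_{4}) + f(t_5)].
Sum = -311.5625.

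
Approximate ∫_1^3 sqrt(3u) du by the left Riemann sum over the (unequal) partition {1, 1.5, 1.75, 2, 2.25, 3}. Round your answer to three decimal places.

Subinterval widths: 0.5, 0.25, 0.25, 0.25, 0.75.
Left endpoints: 1, 1.5, 1.75, 2, 2.25.
f(1) ≈ 1.732, f(1.5) ≈ 2.121, f(1.75) ≈ 2.291, f(2) ≈ 2.449, f(2.25) ≈ 2.598.
Sum = Σ Δu_i · f(u_i).
Sum ≈ 4.530.

4.530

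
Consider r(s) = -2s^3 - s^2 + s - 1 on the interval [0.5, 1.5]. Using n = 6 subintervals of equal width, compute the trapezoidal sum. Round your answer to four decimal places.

-3.6157

Δs = (1.5 − 0.5)/6 = 1/6.
r(0.5) = -1, r(2/3) = -37/27, r(5/6) = -109/54, r(1) = -3, r(7/6) = -118/27, r(4/3) = -167/27, r(1.5) = -8.5.
T_6 = (Δs/2)·[r(s_0) + 2r(s_1) + ... + 2r(s_{5}) + r(s_6)].
Sum ≈ -3.6157.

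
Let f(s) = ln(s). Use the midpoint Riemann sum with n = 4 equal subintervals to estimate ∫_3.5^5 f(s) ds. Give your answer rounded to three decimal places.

Δs = (5 − 3.5)/4 = 0.375.
Midpoints: 3.6875, 4.0625, 4.4375, 4.8125.
f(3.6875) ≈ 1.305, f(4.0625) ≈ 1.402, f(4.4375) ≈ 1.490, f(4.8125) ≈ 1.571.
Sum = Δs · [f(3.6875) + f(4.0625) + f(4.4375) + f(4.8125)].
Sum ≈ 2.163.

2.163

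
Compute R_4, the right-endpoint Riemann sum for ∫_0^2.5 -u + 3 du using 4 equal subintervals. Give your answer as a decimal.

3.59375

Δu = (2.5 − 0)/4 = 0.625.
Right endpoints: 0.625, 1.25, 1.875, 2.5.
f(0.625) = 2.375, f(1.25) = 1.75, f(1.875) = 1.125, f(2.5) = 0.5.
Sum = Δu · [f(0.625) + f(1.25) + f(1.875) + f(2.5)].
Sum = 3.59375.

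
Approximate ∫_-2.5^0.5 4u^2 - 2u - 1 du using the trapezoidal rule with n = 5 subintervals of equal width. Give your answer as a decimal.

24.72

Δu = (0.5 − (-2.5))/5 = 0.6.
f(-2.5) = 29, f(-1.9) = 17.24, f(-1.3) = 8.36, f(-0.7) = 2.36, f(-0.1) = -0.76, f(0.5) = -1.
T_5 = (Δu/2)·[f(u_0) + 2f(u_1) + ... + 2f(u_{4}) + f(u_5)].
Sum = 24.72.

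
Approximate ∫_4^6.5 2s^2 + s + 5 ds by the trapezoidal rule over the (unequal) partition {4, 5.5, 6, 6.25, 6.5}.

167.21875

Subinterval widths: 1.5, 0.5, 0.25, 0.25.
f(4) = 41, f(5.5) = 71, f(6) = 83, f(6.25) = 89.375, f(6.5) = 96.
On each subinterval the trapezoid contributes (Δs_i/2)·[f(s_{i-1}) + f(s_i)].
Sum = 167.21875.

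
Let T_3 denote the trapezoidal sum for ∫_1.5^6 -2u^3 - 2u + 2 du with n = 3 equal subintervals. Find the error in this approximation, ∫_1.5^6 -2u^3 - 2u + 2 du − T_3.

Exact integral: ∫_1.5^6 f(u) du = -670.21875.
T_3 = -708.1875.
Error = -670.21875 − (-708.1875) = 37.96875.

37.96875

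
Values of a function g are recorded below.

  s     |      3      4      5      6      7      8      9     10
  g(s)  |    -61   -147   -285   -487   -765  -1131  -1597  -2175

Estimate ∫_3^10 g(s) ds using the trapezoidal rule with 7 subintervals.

Δs = 1.
T_7 = (1/2)·[(-61) + 2·(-147) + 2·(-285) + 2·(-487) + 2·(-765) + 2·(-1131) + 2·(-1597) + (-2175)] = -5530.

-5530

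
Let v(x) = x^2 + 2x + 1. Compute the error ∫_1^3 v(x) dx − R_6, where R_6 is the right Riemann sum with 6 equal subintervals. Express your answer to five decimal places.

-2.03704

Exact integral: ∫_1^3 v(x) dx ≈ 18.6666667.
R_6 ≈ 20.7037037.
Error ≈ 18.6666667 − 20.7037037 ≈ -2.03704.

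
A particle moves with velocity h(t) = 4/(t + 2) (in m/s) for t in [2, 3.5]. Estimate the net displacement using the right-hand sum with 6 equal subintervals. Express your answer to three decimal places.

1.240

Δt = (3.5 − 2)/6 = 0.25.
Right endpoints: 2.25, 2.5, 2.75, 3, 3.25, 3.5.
h(2.25) = 16/17, h(2.5) = 8/9, h(2.75) = 16/19, h(3) = 0.8, h(3.25) = 16/21, h(3.5) = 8/11.
Sum = Δt · [h(2.25) + h(2.5) + h(2.75) + ...].
Sum ≈ 1.240.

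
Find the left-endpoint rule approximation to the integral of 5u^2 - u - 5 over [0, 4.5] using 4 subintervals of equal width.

69.57421875

Δu = (4.5 − 0)/4 = 1.125.
Left endpoints: 0, 1.125, 2.25, 3.375.
f(0) = -5, f(1.125) = 0.203125, f(2.25) = 18.0625, f(3.375) = 48.578125.
Sum = Δu · [f(0) + f(1.125) + f(2.25) + f(3.375)].
Sum = 69.57421875.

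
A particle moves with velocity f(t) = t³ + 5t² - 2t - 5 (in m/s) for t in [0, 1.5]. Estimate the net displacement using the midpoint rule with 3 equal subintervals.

Δt = (1.5 − 0)/3 = 0.5.
Midpoints: 0.25, 0.75, 1.25.
f(0.25) = -5.171875, f(0.75) = -3.265625, f(1.25) = 2.265625.
Sum = Δt · [f(0.25) + f(0.75) + f(1.25)].
Sum = -3.0859375.

-3.0859375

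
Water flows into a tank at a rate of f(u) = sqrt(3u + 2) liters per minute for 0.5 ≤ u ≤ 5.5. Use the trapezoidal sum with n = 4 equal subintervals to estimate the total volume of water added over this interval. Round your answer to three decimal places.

16.170

Δu = (5.5 − 0.5)/4 = 1.25.
f(0.5) ≈ 1.871, f(1.75) ≈ 2.693, f(3) ≈ 3.317, f(4.25) ≈ 3.841, f(5.5) ≈ 4.301.
T_4 = (Δu/2)·[f(u_0) + 2f(u_1) + 2f(u_2) + 2f(u_3) + f(u_4)].
Sum ≈ 16.170.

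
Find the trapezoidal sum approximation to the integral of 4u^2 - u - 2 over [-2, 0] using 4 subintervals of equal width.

9

Δu = (0 − (-2))/4 = 0.5.
f(-2) = 16, f(-1.5) = 8.5, f(-1) = 3, f(-0.5) = -0.5, f(0) = -2.
T_4 = (Δu/2)·[f(u_0) + 2f(u_1) + 2f(u_2) + 2f(u_3) + f(u_4)].
Sum = 9.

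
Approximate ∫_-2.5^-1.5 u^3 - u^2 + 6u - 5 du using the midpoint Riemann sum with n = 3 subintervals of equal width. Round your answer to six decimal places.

-29.518519

Δu = (-1.5 − (-2.5))/3 = 1/3.
Midpoints: -7/3, -2, -5/3.
f(-7/3) = -1003/27, f(-2) = -29, f(-5/3) = -605/27.
Sum = Δu · [f(-7/3) + f(-2) + f(-5/3)].
Sum ≈ -29.518519.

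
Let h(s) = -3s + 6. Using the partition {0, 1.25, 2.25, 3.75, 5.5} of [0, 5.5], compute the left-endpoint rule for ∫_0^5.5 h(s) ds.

Subinterval widths: 1.25, 1, 1.5, 1.75.
Left endpoints: 0, 1.25, 2.25, 3.75.
h(0) = 6, h(1.25) = 2.25, h(2.25) = -0.75, h(3.75) = -5.25.
Sum = Σ Δs_i · h(s_i).
Sum = -0.5625.

-0.5625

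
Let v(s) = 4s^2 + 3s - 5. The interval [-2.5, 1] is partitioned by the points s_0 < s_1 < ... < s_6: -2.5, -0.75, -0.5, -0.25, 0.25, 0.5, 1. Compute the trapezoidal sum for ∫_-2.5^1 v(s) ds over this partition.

Subinterval widths: 1.75, 0.25, 0.25, 0.5, 0.25, 0.5.
v(-2.5) = 12.5, v(-0.75) = -5, v(-0.5) = -5.5, v(-0.25) = -5.5, v(0.25) = -4, v(0.5) = -2.5, v(1) = 2.
On each subinterval the trapezoid contributes (Δs_i/2)·[v(s_{i-1}) + v(s_i)].
Sum = 0.5625.

0.5625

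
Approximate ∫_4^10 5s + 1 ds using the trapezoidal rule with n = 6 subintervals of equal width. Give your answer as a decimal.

Δs = (10 − 4)/6 = 1.
f(4) = 21, f(5) = 26, f(6) = 31, f(7) = 36, f(8) = 41, f(9) = 46, f(10) = 51.
T_6 = (Δs/2)·[f(s_0) + 2f(s_1) + ... + 2f(s_{5}) + f(s_6)].
Sum = 216.

216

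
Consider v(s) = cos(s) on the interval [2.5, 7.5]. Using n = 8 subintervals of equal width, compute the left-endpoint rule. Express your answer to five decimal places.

Δs = (7.5 − 2.5)/8 = 0.625.
Left endpoints: 2.5, 3.125, 3.75, 4.375, 5, 5.625, 6.25, 6.875.
v(2.5) ≈ -0.80114, v(3.125) ≈ -0.99986, v(3.75) ≈ -0.82056, v(4.375) ≈ -0.33102, v(5) ≈ 0.28366, v(5.625) ≈ 0.79110, v(6.25) ≈ 0.99945, v(6.875) ≈ 0.82993.
Sum = Δs · [v(2.5) + v(3.125) + v(3.75) + ...].
Sum ≈ -0.03028.

-0.03028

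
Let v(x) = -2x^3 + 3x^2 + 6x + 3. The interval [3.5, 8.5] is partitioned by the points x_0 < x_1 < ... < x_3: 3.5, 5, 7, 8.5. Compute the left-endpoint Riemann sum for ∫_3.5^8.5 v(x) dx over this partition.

Subinterval widths: 1.5, 2, 1.5.
Left endpoints: 3.5, 5, 7.
v(3.5) = -25, v(5) = -142, v(7) = -494.
Sum = Σ Δx_i · v(x_i).
Sum = -1062.5.

-1062.5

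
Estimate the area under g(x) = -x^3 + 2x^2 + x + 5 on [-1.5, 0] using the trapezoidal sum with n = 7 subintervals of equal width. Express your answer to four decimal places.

9.9394

Δx = (0 − (-1.5))/7 = 3/14.
g(-1.5) = 11.375, g(-9/7) = 3137/343, g(-15/14) = 20455/2744, g(-6/7) = 2141/343, g(-9/14) = 14953/2744, g(-3/7) = 1721/343, g(-3/14) = 13411/2744, g(0) = 5.
T_7 = (Δx/2)·[g(x_0) + 2g(x_1) + ... + 2g(x_{6}) + g(x_7)].
Sum ≈ 9.9394.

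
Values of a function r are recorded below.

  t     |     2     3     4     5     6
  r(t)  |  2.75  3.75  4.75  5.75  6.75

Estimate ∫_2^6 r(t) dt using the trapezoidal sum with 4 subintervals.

Δt = 1.
T_4 = (1/2)·[2.75 + 2·3.75 + 2·4.75 + 2·5.75 + 6.75] = 19.

19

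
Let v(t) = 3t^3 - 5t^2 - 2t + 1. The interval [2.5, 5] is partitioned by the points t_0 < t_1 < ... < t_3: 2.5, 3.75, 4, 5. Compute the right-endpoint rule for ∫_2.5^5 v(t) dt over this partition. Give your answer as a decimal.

Subinterval widths: 1.25, 0.25, 1.
Right endpoints: 3.75, 4, 5.
v(3.75) = 81.390625, v(4) = 105, v(5) = 241.
Sum = Σ Δt_i · v(t_i).
Sum = 368.98828125.

368.98828125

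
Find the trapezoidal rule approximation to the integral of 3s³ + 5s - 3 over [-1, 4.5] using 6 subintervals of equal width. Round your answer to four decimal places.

Δs = (4.5 − (-1))/6 = 11/12.
f(-1) = -11, f(-1/12) = -1969/576, f(5/6) = 209/72, f(1.75) = 21.828125, f(8/3) = 605/9, f(43/12) = 88099/576, f(4.5) = 292.875.
T_6 = (Δs/2)·[f(s_0) + 2f(s_1) + ... + 2f(s_{5}) + f(s_6)].
Sum ≈ 350.5534.

350.5534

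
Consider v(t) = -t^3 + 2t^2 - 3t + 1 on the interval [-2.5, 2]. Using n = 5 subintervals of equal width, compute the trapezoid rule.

Δt = (2 − (-2.5))/5 = 0.9.
v(-2.5) = 36.625, v(-1.6) = 15.016, v(-0.7) = 4.423, v(0.2) = 0.472, v(1.1) = -1.211, v(2) = -5.
T_5 = (Δt/2)·[v(t_0) + 2v(t_1) + ... + 2v(t_{4}) + v(t_5)].
Sum = 31.06125.

31.06125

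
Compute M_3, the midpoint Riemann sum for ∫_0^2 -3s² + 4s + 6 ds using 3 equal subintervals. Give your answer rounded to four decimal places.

12.2222

Δs = (2 − 0)/3 = 2/3.
Midpoints: 1/3, 1, 5/3.
f(1/3) = 7, f(1) = 7, f(5/3) = 13/3.
Sum = Δs · [f(1/3) + f(1) + f(5/3)].
Sum ≈ 12.2222.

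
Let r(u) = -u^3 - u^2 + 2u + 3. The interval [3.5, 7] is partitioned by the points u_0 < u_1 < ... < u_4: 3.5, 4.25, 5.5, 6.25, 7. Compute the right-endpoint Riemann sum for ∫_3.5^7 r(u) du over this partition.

Subinterval widths: 0.75, 1.25, 0.75, 0.75.
Right endpoints: 4.25, 5.5, 6.25, 7.
r(4.25) = -83.328125, r(5.5) = -182.625, r(6.25) = -267.703125, r(7) = -375.
Sum = Σ Δu_i · r(u_i).
Sum = -772.8046875.

-772.8046875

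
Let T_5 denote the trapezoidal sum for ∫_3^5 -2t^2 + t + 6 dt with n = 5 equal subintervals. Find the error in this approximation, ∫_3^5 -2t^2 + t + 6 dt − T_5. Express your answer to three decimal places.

Exact integral: ∫_3^5 f(t) dt ≈ -45.33333.
T_5 = -45.44.
Error ≈ -45.33333 − (-45.44) ≈ 0.107.

0.107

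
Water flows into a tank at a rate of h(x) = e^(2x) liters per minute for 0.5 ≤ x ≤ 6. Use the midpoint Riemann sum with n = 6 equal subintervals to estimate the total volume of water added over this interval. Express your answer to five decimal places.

Δx = (6 − 0.5)/6 = 11/12.
Midpoints: 23/24, 1.875, 67/24, 89/24, 4.625, 133/24.
h(23/24) ≈ 6.79826, h(1.875) ≈ 42.52108, h(67/24) ≈ 265.95665, h(89/24) ≈ 1663.47932, h(4.625) ≈ 10404.56572, h(133/24) ≈ 65077.44709.
Sum = Δx · [h(23/24) + h(1.875) + h(67/24) + ...].
Sum ≈ 71005.70412.

71005.70412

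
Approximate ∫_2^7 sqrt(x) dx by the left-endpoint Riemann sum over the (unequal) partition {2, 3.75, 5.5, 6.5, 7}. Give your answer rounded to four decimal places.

9.4837

Subinterval widths: 1.75, 1.75, 1, 0.5.
Left endpoints: 2, 3.75, 5.5, 6.5.
f(2) ≈ 1.4142, f(3.75) ≈ 1.9365, f(5.5) ≈ 2.3452, f(6.5) ≈ 2.5495.
Sum = Σ Δx_i · f(x_i).
Sum ≈ 9.4837.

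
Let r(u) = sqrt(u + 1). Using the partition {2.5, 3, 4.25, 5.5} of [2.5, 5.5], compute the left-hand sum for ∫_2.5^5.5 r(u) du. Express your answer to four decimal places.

Subinterval widths: 0.5, 1.25, 1.25.
Left endpoints: 2.5, 3, 4.25.
r(2.5) ≈ 1.8708, r(3) ≈ 2.0000, r(4.25) ≈ 2.2913.
Sum = Σ Δu_i · r(u_i).
Sum ≈ 6.2995.

6.2995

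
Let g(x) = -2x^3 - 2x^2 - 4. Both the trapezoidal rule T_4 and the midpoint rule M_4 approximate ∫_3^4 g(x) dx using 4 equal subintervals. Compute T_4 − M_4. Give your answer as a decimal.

T_4 = -116.40625.
M_4 = -116.046875.
T_4 − M_4 = -0.359375.

-0.359375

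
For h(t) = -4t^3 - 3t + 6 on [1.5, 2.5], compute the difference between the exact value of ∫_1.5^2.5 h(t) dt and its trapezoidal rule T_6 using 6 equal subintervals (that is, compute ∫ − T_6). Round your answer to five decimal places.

Exact integral: ∫_1.5^2.5 h(t) dt = -34.
T_6 ≈ -34.1111111.
Error ≈ -34 − (-34.1111111) ≈ 0.11111.

0.11111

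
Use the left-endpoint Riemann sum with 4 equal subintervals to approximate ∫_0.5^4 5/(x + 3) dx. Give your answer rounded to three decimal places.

3.798

Δx = (4 − 0.5)/4 = 0.875.
Left endpoints: 0.5, 1.375, 2.25, 3.125.
f(0.5) = 10/7, f(1.375) = 8/7, f(2.25) = 20/21, f(3.125) = 40/49.
Sum = Δx · [f(0.5) + f(1.375) + f(2.25) + f(3.125)].
Sum ≈ 3.798.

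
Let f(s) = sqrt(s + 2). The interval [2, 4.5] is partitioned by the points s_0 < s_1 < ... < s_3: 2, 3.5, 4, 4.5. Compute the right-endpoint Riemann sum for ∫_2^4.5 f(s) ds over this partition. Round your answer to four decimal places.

6.0173

Subinterval widths: 1.5, 0.5, 0.5.
Right endpoints: 3.5, 4, 4.5.
f(3.5) ≈ 2.3452, f(4) ≈ 2.4495, f(4.5) ≈ 2.5495.
Sum = Σ Δs_i · f(s_i).
Sum ≈ 6.0173.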